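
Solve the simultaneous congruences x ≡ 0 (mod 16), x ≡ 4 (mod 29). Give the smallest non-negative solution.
x ≡ 352 (mod 464); the representative in [0, 464) is 352

The moduli 16, 29 are pairwise coprime, so by the CRT there is a unique solution mod 16·29 = 464.
Solve by successive substitution. Start with x ≡ 0 (mod 16).
  Combine with x ≡ 4 (mod 29): write x = 16·t and require 16·t ≡ 4 (mod 29). Since 16^(−1) ≡ 20 (mod 29), t ≡ 20·4 ≡ 22 (mod 29). So x ≡ 16·22 = 352 (mod 464).
Unique solution in [0, 464): x = 352.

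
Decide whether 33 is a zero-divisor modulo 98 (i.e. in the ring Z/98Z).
gcd(33, 98) = 1, so 33 is a unit in Z/98Z (it has a multiplicative inverse). A unit cannot be a zero-divisor: if 33·b ≡ 0 then multiplying both sides by 33^(−1) gives b ≡ 0. So 33 is not a zero-divisor.

Final answer: NO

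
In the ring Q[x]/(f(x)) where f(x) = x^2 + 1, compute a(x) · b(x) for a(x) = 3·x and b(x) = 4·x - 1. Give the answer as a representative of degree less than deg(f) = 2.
First multiply in Q[x] without reducing: a · b = 12·x^2 - 3·x. Now divide by f(x) = x^2 + 1, eliminating the leading term at each step:
  leading term 12·x^2: subtract (12)·f(x) = 12·x^2 + 12, leaving -3·x - 12
The degree is now < 2, so this is the remainder. Hence a · b ≡ -3·x - 12 in Q[x]/(f).

Final answer: a · b ≡ -3·x - 12 (mod f(x))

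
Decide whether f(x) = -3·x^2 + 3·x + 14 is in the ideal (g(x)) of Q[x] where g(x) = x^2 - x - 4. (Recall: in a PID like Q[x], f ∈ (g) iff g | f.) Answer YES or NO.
NO

In Q[x] the ideal (g) consists of all multiples of g, so f ∈ (g) iff g | f, i.e. iff the remainder of f on division by g is 0. Divide f by g (g is monic, so eliminate the leading term of the running remainder at each step):
  leading term -3·x^2: subtract (-3)·g(x) = -3·x^2 + 3·x + 12, leaving 2
The remainder r(x) = 2 ≠ 0 (and deg r < deg g), so g ∤ f, i.e. f ∉ (g).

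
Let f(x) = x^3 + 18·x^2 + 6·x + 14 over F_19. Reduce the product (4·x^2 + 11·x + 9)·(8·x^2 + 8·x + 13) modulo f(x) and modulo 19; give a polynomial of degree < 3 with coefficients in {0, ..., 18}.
Multiply as integer polynomials: a · b = 32·x^4 + 120·x^3 + 212·x^2 + 215·x + 117. Reducing coefficients mod 19: a · b ≡ 13·x^4 + 6·x^3 + 3·x^2 + 6·x + 3. Now divide by f(x) = x^3 + 18·x^2 + 6·x + 14 in F_19[x], eliminating the leading term at each step:
  leading term 13·x^4: subtract (13·x)·f(x) = 13·x^4 + 6·x^3 + 2·x^2 + 11·x, leaving x^2 + 14·x + 3 (coefficients mod 19)
The degree is now < 3, so this is the remainder. Hence a · b ≡ x^2 + 14·x + 3 in F_19[x]/(f).

Final answer: a · b ≡ x^2 + 14·x + 3 (mod f(x))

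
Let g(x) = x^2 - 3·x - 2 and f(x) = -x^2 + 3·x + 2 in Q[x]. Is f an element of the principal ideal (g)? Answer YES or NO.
YES

In Q[x] the ideal (g) consists of all multiples of g, so f ∈ (g) iff g | f, i.e. iff the remainder of f on division by g is 0. Divide f by g (g is monic, so eliminate the leading term of the running remainder at each step):
  leading term -x^2: subtract (-1)·g(x) = -x^2 + 3·x + 2, leaving 0
The remainder is 0, so f(x) = g(x) · h(x) with h(x) = -1. Hence g | f, i.e. f ∈ (g).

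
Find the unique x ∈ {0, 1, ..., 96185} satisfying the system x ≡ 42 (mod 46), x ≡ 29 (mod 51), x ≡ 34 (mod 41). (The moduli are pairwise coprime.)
The moduli 46, 51, 41 are pairwise coprime, so by the CRT there is a unique solution mod 46·51·41 = 96186.
Solve by successive substitution. Start with x ≡ 42 (mod 46).
  Combine with x ≡ 29 (mod 51): write x = 42 + 46·t and require 42 + 46·t ≡ 29 (mod 51), i.e. 46·t ≡ 29 − 42 ≡ 38 (mod 51). Since 46^(−1) ≡ 10 (mod 51), t ≡ 10·38 ≡ 23 (mod 51). So x ≡ 42 + 46·23 = 1100 (mod 2346).
  Combine with x ≡ 34 (mod 41): write x = 1100 + 2346·t and require 1100 + 2346·t ≡ 34 (mod 41), i.e. 2346·t ≡ 34 − 1100 ≡ 0 (mod 41). Since 2346^(−1) ≡ 32 (mod 41) (2346 ≡ 9 (mod 41)), t ≡ 32·0 ≡ 0 (mod 41). So x ≡ 1100 + 2346·0 = 1100 (mod 96186).
Unique solution in [0, 96186): x = 1100.

Final answer: x ≡ 1100 (mod 96186); the representative in [0, 96186) is 1100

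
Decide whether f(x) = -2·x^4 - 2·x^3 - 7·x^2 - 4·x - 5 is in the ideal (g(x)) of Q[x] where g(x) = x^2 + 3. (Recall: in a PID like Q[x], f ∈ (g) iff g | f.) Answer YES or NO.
In Q[x] the ideal (g) consists of all multiples of g, so f ∈ (g) iff g | f, i.e. iff the remainder of f on division by g is 0. Divide f by g (g is monic, so eliminate the leading term of the running remainder at each step):
  leading term -2·x^4: subtract (-2·x^2)·g(x) = -2·x^4 - 6·x^2, leaving -2·x^3 - x^2 - 4·x - 5
  leading term -2·x^3: subtract (-2·x)·g(x) = -2·x^3 - 6·x, leaving -x^2 + 2·x - 5
  leading term -x^2: subtract (-1)·g(x) = -x^2 - 3, leaving 2·x - 2
The remainder r(x) = 2·x - 2 ≠ 0 (and deg r < deg g), so g ∤ f, i.e. f ∉ (g).

Final answer: NO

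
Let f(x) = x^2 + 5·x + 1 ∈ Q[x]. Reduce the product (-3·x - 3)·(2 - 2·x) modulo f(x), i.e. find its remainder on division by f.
a · b ≡ -30·x - 12 (mod f(x))

First multiply in Q[x] without reducing: a · b = 6·x^2 - 6. Now divide by f(x) = x^2 + 5·x + 1, eliminating the leading term at each step:
  leading term 6·x^2: subtract (6)·f(x) = 6·x^2 + 30·x + 6, leaving -30·x - 12
The degree is now < 2, so this is the remainder. Hence a · b ≡ -30·x - 12 in Q[x]/(f).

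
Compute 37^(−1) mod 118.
37^(−1) ≡ 67 (mod 118)

Apply the extended Euclidean algorithm to (118, 37), tracking rows (r, s, t) with s·118 + t·37 = r. Each division r_prev = q·r_cur + r_new produces the new row as (previous row) − q·(current row):
  row A: (118, 1, 0)   [1·118 + 0·37 = 118]
  row B: (37, 0, 1)   [0·118 + 1·37 = 37]
  118 = 3·37 + 7   → row C = row A − 3·row B = (7, 1, −3)   [check: 1·118 − 3·37 = 7]
  37 = 5·7 + 2   → row D = row B − 5·row C = (2, −5, 16)   [check: −5·118 + 16·37 = 2]
  7 = 3·2 + 1   → row E = row C − 3·row D = (1, 16, −51)   [check: 16·118 − 51·37 = 1]
  2 = 2·1 + 0   → remainder 0, stop. gcd = 1 (last nonzero row E).
The gcd is 1, so 37 is invertible mod 118. The last nonzero row gives 16·118 − 51·37 = 1, so t = −51. So 37^(−1) ≡ −51 ≡ 67 (mod 118). Verify: 37 · 67 = 2479 ≡ 1 (mod 118). ✓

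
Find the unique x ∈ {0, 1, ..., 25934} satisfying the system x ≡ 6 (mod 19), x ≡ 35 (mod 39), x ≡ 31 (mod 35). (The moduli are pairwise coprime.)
The moduli 19, 39, 35 are pairwise coprime, so by the CRT there is a unique solution mod 19·39·35 = 25935.
Solve by successive substitution. Start with x ≡ 6 (mod 19).
  Combine with x ≡ 35 (mod 39): write x = 6 + 19·t and require 6 + 19·t ≡ 35 (mod 39), i.e. 19·t ≡ 35 − 6 ≡ 29 (mod 39). Since 19^(−1) ≡ 37 (mod 39), t ≡ 37·29 ≡ 20 (mod 39). So x ≡ 6 + 19·20 = 386 (mod 741).
  Combine with x ≡ 31 (mod 35): write x = 386 + 741·t and require 386 + 741·t ≡ 31 (mod 35), i.e. 741·t ≡ 31 − 386 ≡ 30 (mod 35). Since 741^(−1) ≡ 6 (mod 35) (741 ≡ 6 (mod 35)), t ≡ 6·30 ≡ 5 (mod 35). So x ≡ 386 + 741·5 = 4091 (mod 25935).
Unique solution in [0, 25935): x = 4091.

Final answer: x ≡ 4091 (mod 25935); the representative in [0, 25935) is 4091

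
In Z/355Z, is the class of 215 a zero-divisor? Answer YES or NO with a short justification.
gcd(215, 355) = 5 > 1, so 215 is not a unit in Z/355Z. In Z/nZ every nonzero non-unit is a zero-divisor: explicitly, take b = 355/gcd = 71 ≠ 0 (mod 355); then 215·71 = 15265 = 43·355, i.e. 215·71 ≡ 0 (mod 355). So 215 is a zero-divisor.

Final answer: YES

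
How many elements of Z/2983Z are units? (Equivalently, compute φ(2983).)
An element a ∈ Z/2983Z is a unit iff gcd(a, 2983) = 1, so the number of units is φ(2983). φ is multiplicative, with φ(p^e) = p^e − p^(e−1). Factorise 2983 = 19 · 157. Then
  φ(2983) = (19 − 1) · (157 − 1) = 18 · 156 = 2808.

Final answer: Z/2983Z has φ(2983) = 2808 units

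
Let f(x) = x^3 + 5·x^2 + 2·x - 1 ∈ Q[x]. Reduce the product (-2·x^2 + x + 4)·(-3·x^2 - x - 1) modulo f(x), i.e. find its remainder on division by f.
a · b ≡ 132·x^2 + 63·x - 35 (mod f(x))

First multiply in Q[x] without reducing: a · b = 6·x^4 - x^3 - 11·x^2 - 5·x - 4. Now divide by f(x) = x^3 + 5·x^2 + 2·x - 1, eliminating the leading term at each step:
  leading term 6·x^4: subtract (6·x)·f(x) = 6·x^4 + 30·x^3 + 12·x^2 - 6·x, leaving -31·x^3 - 23·x^2 + x - 4
  leading term -31·x^3: subtract (-31)·f(x) = -31·x^3 - 155·x^2 - 62·x + 31, leaving 132·x^2 + 63·x - 35
The degree is now < 3, so this is the remainder. Hence a · b ≡ 132·x^2 + 63·x - 35 in Q[x]/(f).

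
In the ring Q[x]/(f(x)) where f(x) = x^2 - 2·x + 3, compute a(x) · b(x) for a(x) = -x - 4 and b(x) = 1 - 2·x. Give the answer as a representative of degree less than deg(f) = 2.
a · b ≡ 11·x - 10 (mod f(x))

First multiply in Q[x] without reducing: a · b = 2·x^2 + 7·x - 4. Now divide by f(x) = x^2 - 2·x + 3, eliminating the leading term at each step:
  leading term 2·x^2: subtract (2)·f(x) = 2·x^2 - 4·x + 6, leaving 11·x - 10
The degree is now < 2, so this is the remainder. Hence a · b ≡ 11·x - 10 in Q[x]/(f).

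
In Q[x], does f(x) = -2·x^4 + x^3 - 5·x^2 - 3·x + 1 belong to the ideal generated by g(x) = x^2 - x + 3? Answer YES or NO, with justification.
In Q[x] the ideal (g) consists of all multiples of g, so f ∈ (g) iff g | f, i.e. iff the remainder of f on division by g is 0. Divide f by g (g is monic, so eliminate the leading term of the running remainder at each step):
  leading term -2·x^4: subtract (-2·x^2)·g(x) = -2·x^4 + 2·x^3 - 6·x^2, leaving -x^3 + x^2 - 3·x + 1
  leading term -x^3: subtract (-x)·g(x) = -x^3 + x^2 - 3·x, leaving 1
The remainder r(x) = 1 ≠ 0 (and deg r < deg g), so g ∤ f, i.e. f ∉ (g).

Final answer: NO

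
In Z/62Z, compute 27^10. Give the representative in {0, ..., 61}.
Use repeated squaring. Binary(10) = 1010. Walk through the bits of the exponent 10 left-to-right: at each bit after the leading one, square the running value, then multiply by 27 if the bit is 1 (always reducing mod 62):
  bit 1 = 1 (leading): start with 27.
  bit 2 = 0: square 27^2 = 729 ≡ 47 (mod 62).
  bit 3 = 1: square 47^2 = 2209 ≡ 39; bit is 1, so multiply 39·27 = 1053 ≡ 61 (mod 62).
  bit 4 = 0: square 61^2 = 3721 ≡ 1 (mod 62).
Final value: 27^10 ≡ 1 (mod 62).

Final answer: 1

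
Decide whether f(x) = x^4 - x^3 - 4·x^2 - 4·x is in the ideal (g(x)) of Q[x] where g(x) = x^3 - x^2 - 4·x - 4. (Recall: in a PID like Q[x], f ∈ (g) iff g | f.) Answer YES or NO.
YES

In Q[x] the ideal (g) consists of all multiples of g, so f ∈ (g) iff g | f, i.e. iff the remainder of f on division by g is 0. Divide f by g (g is monic, so eliminate the leading term of the running remainder at each step):
  leading term x^4: subtract (x)·g(x) = x^4 - x^3 - 4·x^2 - 4·x, leaving 0
The remainder is 0, so f(x) = g(x) · h(x) with h(x) = x. Hence g | f, i.e. f ∈ (g).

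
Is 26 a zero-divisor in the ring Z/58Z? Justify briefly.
YES

gcd(26, 58) = 2 > 1, so 26 is not a unit in Z/58Z. In Z/nZ every nonzero non-unit is a zero-divisor: explicitly, take b = 58/gcd = 29 ≠ 0 (mod 58); then 26·29 = 754 = 13·58, i.e. 26·29 ≡ 0 (mod 58). So 26 is a zero-divisor.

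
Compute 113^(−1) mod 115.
113^(−1) ≡ 57 (mod 115)

Apply the extended Euclidean algorithm to (115, 113), tracking rows (r, s, t) with s·115 + t·113 = r. Each division r_prev = q·r_cur + r_new produces the new row as (previous row) − q·(current row):
  row A: (115, 1, 0)   [1·115 + 0·113 = 115]
  row B: (113, 0, 1)   [0·115 + 1·113 = 113]
  115 = 1·113 + 2   → row C = row A − 1·row B = (2, 1, −1)   [check: 1·115 − 1·113 = 2]
  113 = 56·2 + 1   → row D = row B − 56·row C = (1, −56, 57)   [check: −56·115 + 57·113 = 1]
  2 = 2·1 + 0   → remainder 0, stop. gcd = 1 (last nonzero row D).
The gcd is 1, so 113 is invertible mod 115. The last nonzero row gives −56·115 + 57·113 = 1, so t = 57. So 113^(−1) ≡ 57 (mod 115). Verify: 113 · 57 = 6441 ≡ 1 (mod 115). ✓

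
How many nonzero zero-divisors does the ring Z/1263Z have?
In Z/1263Z each nonzero element is either a unit (gcd with 1263 is 1) or a zero-divisor (gcd > 1). The number of units is φ(1263): factorise 1263 = 3 · 421, so φ(1263) = (3 − 1) · (421 − 1) = 2 · 420 = 840. The nonzero elements number 1263 − 1 = 1262. Hence the nonzero zero-divisors number 1262 − 840 = 422.

Final answer: Z/1263Z has 422 nonzero zero-divisors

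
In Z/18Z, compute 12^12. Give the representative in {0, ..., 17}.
0

Use repeated squaring. Binary(12) = 1100. Walk through the bits of the exponent 12 left-to-right: at each bit after the leading one, square the running value, then multiply by 12 if the bit is 1 (always reducing mod 18):
  bit 1 = 1 (leading): start with 12.
  bit 2 = 1: square 12^2 = 144 ≡ 0; bit is 1, so multiply 0·12 = 0 (mod 18).
  bit 3 = 0: square 0^2 = 0 (mod 18).
  bit 4 = 0: square 0^2 = 0 (mod 18).
Final value: 12^12 ≡ 0 (mod 18).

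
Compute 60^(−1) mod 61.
60^(−1) ≡ 60 (mod 61)

Apply the extended Euclidean algorithm to (61, 60), tracking rows (r, s, t) with s·61 + t·60 = r. Each division r_prev = q·r_cur + r_new produces the new row as (previous row) − q·(current row):
  row A: (61, 1, 0)   [1·61 + 0·60 = 61]
  row B: (60, 0, 1)   [0·61 + 1·60 = 60]
  61 = 1·60 + 1   → row C = row A − 1·row B = (1, 1, −1)   [check: 1·61 − 1·60 = 1]
  60 = 60·1 + 0   → remainder 0, stop. gcd = 1 (last nonzero row C).
The gcd is 1, so 60 is invertible mod 61. The last nonzero row gives 1·61 − 1·60 = 1, so t = −1. So 60^(−1) ≡ −1 ≡ 60 (mod 61). Verify: 60 · 60 = 3600 ≡ 1 (mod 61). ✓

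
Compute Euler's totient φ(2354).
φ is multiplicative, with φ(p^e) = p^e − p^(e−1). Factorise 2354 = 2 · 11 · 107. Then
  φ(2354) = (2 − 1) · (11 − 1) · (107 − 1) = 1 · 10 · 106 = 1060.

Final answer: φ(2354) = 1060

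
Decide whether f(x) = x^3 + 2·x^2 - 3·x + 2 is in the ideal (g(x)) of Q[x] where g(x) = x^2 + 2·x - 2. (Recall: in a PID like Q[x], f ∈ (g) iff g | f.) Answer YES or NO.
NO

In Q[x] the ideal (g) consists of all multiples of g, so f ∈ (g) iff g | f, i.e. iff the remainder of f on division by g is 0. Divide f by g (g is monic, so eliminate the leading term of the running remainder at each step):
  leading term x^3: subtract (x)·g(x) = x^3 + 2·x^2 - 2·x, leaving 2 - x
The remainder r(x) = 2 - x ≠ 0 (and deg r < deg g), so g ∤ f, i.e. f ∉ (g).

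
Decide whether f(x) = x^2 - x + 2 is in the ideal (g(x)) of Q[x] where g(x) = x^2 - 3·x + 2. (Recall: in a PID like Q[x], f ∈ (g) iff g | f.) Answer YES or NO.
In Q[x] the ideal (g) consists of all multiples of g, so f ∈ (g) iff g | f, i.e. iff the remainder of f on division by g is 0. Divide f by g (g is monic, so eliminate the leading term of the running remainder at each step):
  leading term x^2: subtract (1)·g(x) = x^2 - 3·x + 2, leaving 2·x
The remainder r(x) = 2·x ≠ 0 (and deg r < deg g), so g ∤ f, i.e. f ∉ (g).

Final answer: NO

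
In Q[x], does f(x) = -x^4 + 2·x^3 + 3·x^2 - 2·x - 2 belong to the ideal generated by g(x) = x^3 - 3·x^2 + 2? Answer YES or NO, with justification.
In Q[x] the ideal (g) consists of all multiples of g, so f ∈ (g) iff g | f, i.e. iff the remainder of f on division by g is 0. Divide f by g (g is monic, so eliminate the leading term of the running remainder at each step):
  leading term -x^4: subtract (-x)·g(x) = -x^4 + 3·x^3 - 2·x, leaving -x^3 + 3·x^2 - 2
  leading term -x^3: subtract (-1)·g(x) = -x^3 + 3·x^2 - 2, leaving 0
The remainder is 0, so f(x) = g(x) · h(x) with h(x) = -x - 1. Hence g | f, i.e. f ∈ (g).

Final answer: YES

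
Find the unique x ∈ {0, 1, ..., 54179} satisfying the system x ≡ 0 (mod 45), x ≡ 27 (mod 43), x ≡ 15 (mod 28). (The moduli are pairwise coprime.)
The moduli 45, 43, 28 are pairwise coprime, so by the CRT there is a unique solution mod 45·43·28 = 54180.
Solve by successive substitution. Start with x ≡ 0 (mod 45).
  Combine with x ≡ 27 (mod 43): write x = 45·t and require 45·t ≡ 27 (mod 43). Since 45^(−1) ≡ 22 (mod 43) (45 ≡ 2 (mod 43)), t ≡ 22·27 ≡ 35 (mod 43). So x ≡ 45·35 = 1575 (mod 1935).
  Combine with x ≡ 15 (mod 28): write x = 1575 + 1935·t and require 1575 + 1935·t ≡ 15 (mod 28), i.e. 1935·t ≡ 15 − 1575 ≡ 8 (mod 28). Since 1935^(−1) ≡ 19 (mod 28) (1935 ≡ 3 (mod 28)), t ≡ 19·8 ≡ 12 (mod 28). So x ≡ 1575 + 1935·12 = 24795 (mod 54180).
Unique solution in [0, 54180): x = 24795.

Final answer: x ≡ 24795 (mod 54180); the representative in [0, 54180) is 24795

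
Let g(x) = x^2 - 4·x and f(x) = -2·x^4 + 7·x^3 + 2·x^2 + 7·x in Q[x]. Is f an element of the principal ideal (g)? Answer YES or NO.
In Q[x] the ideal (g) consists of all multiples of g, so f ∈ (g) iff g | f, i.e. iff the remainder of f on division by g is 0. Divide f by g (g is monic, so eliminate the leading term of the running remainder at each step):
  leading term -2·x^4: subtract (-2·x^2)·g(x) = -2·x^4 + 8·x^3, leaving -x^3 + 2·x^2 + 7·x
  leading term -x^3: subtract (-x)·g(x) = -x^3 + 4·x^2, leaving -2·x^2 + 7·x
  leading term -2·x^2: subtract (-2)·g(x) = -2·x^2 + 8·x, leaving -x
The remainder r(x) = -x ≠ 0 (and deg r < deg g), so g ∤ f, i.e. f ∉ (g).

Final answer: NO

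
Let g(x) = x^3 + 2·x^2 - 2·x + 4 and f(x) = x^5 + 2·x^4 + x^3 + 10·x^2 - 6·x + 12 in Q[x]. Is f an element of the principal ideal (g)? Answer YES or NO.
YES

In Q[x] the ideal (g) consists of all multiples of g, so f ∈ (g) iff g | f, i.e. iff the remainder of f on division by g is 0. Divide f by g (g is monic, so eliminate the leading term of the running remainder at each step):
  leading term x^5: subtract (x^2)·g(x) = x^5 + 2·x^4 - 2·x^3 + 4·x^2, leaving 3·x^3 + 6·x^2 - 6·x + 12
  leading term 3·x^3: subtract (3)·g(x) = 3·x^3 + 6·x^2 - 6·x + 12, leaving 0
The remainder is 0, so f(x) = g(x) · h(x) with h(x) = x^2 + 3. Hence g | f, i.e. f ∈ (g).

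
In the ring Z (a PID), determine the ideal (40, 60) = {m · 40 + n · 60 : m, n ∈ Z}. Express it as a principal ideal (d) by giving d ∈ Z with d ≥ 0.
In the PID Z, (a, b) is generated by gcd(a, b). Compute gcd(60, 40) with the extended Euclidean algorithm, tracking rows (r, s, t) with s·60 + t·40 = r:
  row A: (60, 1, 0)   [1·60 + 0·40 = 60]
  row B: (40, 0, 1)   [0·60 + 1·40 = 40]
  60 = 1·40 + 20   → row C = row A − 1·row B = (20, 1, −1)   [check: 1·60 − 1·40 = 20]
  40 = 2·20 + 0   → remainder 0, stop. gcd = 20 (last nonzero row C).
So gcd(40, 60) = 20, with Bézout identity 1·60 − 1·40 = 20. Containment (⊇): the Bézout identity exhibits 20 as an element of (40, 60), giving (20) ⊆ (40, 60). Containment (⊆): since 20 | 40 and 20 | 60 (40 = 20·2, 60 = 20·3), every Z-linear combination of 40 and 60 is divisible by 20, so (40, 60) ⊆ (20). Therefore (40, 60) = (20), d = 20.

Final answer: (40, 60) = (20); d = 20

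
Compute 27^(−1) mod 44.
Apply the extended Euclidean algorithm to (44, 27), tracking rows (r, s, t) with s·44 + t·27 = r. Each division r_prev = q·r_cur + r_new produces the new row as (previous row) − q·(current row):
  row A: (44, 1, 0)   [1·44 + 0·27 = 44]
  row B: (27, 0, 1)   [0·44 + 1·27 = 27]
  44 = 1·27 + 17   → row C = row A − 1·row B = (17, 1, −1)   [check: 1·44 − 1·27 = 17]
  27 = 1·17 + 10   → row D = row B − 1·row C = (10, −1, 2)   [check: −1·44 + 2·27 = 10]
  17 = 1·10 + 7   → row E = row C − 1·row D = (7, 2, −3)   [check: 2·44 − 3·27 = 7]
  10 = 1·7 + 3   → row F = row D − 1·row E = (3, −3, 5)   [check: −3·44 + 5·27 = 3]
  7 = 2·3 + 1   → row G = row E − 2·row F = (1, 8, −13)   [check: 8·44 − 13·27 = 1]
  3 = 3·1 + 0   → remainder 0, stop. gcd = 1 (last nonzero row G).
The gcd is 1, so 27 is invertible mod 44. The last nonzero row gives 8·44 − 13·27 = 1, so t = −13. So 27^(−1) ≡ −13 ≡ 31 (mod 44). Verify: 27 · 31 = 837 ≡ 1 (mod 44). ✓

Final answer: 27^(−1) ≡ 31 (mod 44)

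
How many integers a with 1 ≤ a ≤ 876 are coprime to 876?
288

The number of a ∈ {1, ..., 876} with gcd(a, 876) = 1 is by definition Euler's totient φ(876). φ is multiplicative, with φ(p^e) = p^e − p^(e−1). Factorise 876 = 2^2 · 3 · 73. Then
  φ(876) = (2^2 − 2^1) · (3 − 1) · (73 − 1) = 2 · 2 · 72 = 288.
So there are 288 such integers.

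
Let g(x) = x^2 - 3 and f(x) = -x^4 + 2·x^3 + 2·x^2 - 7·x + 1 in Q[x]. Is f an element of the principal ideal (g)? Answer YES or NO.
In Q[x] the ideal (g) consists of all multiples of g, so f ∈ (g) iff g | f, i.e. iff the remainder of f on division by g is 0. Divide f by g (g is monic, so eliminate the leading term of the running remainder at each step):
  leading term -x^4: subtract (-x^2)·g(x) = -x^4 + 3·x^2, leaving 2·x^3 - x^2 - 7·x + 1
  leading term 2·x^3: subtract (2·x)·g(x) = 2·x^3 - 6·x, leaving -x^2 - x + 1
  leading term -x^2: subtract (-1)·g(x) = 3 - x^2, leaving -x - 2
The remainder r(x) = -x - 2 ≠ 0 (and deg r < deg g), so g ∤ f, i.e. f ∉ (g).

Final answer: NO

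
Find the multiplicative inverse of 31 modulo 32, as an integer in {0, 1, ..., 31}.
Apply the extended Euclidean algorithm to (32, 31), tracking rows (r, s, t) with s·32 + t·31 = r. Each division r_prev = q·r_cur + r_new produces the new row as (previous row) − q·(current row):
  row A: (32, 1, 0)   [1·32 + 0·31 = 32]
  row B: (31, 0, 1)   [0·32 + 1·31 = 31]
  32 = 1·31 + 1   → row C = row A − 1·row B = (1, 1, −1)   [check: 1·32 − 1·31 = 1]
  31 = 31·1 + 0   → remainder 0, stop. gcd = 1 (last nonzero row C).
The gcd is 1, so 31 is invertible mod 32. The last nonzero row gives 1·32 − 1·31 = 1, so t = −1. So 31^(−1) ≡ −1 ≡ 31 (mod 32). Verify: 31 · 31 = 961 ≡ 1 (mod 32). ✓

Final answer: 31^(−1) ≡ 31 (mod 32)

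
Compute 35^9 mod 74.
43

Use repeated squaring. Binary(9) = 1001. Walk through the bits of the exponent 9 left-to-right: at each bit after the leading one, square the running value, then multiply by 35 if the bit is 1 (always reducing mod 74):
  bit 1 = 1 (leading): start with 35.
  bit 2 = 0: square 35^2 = 1225 ≡ 41 (mod 74).
  bit 3 = 0: square 41^2 = 1681 ≡ 53 (mod 74).
  bit 4 = 1: square 53^2 = 2809 ≡ 71; bit is 1, so multiply 71·35 = 2485 ≡ 43 (mod 74).
Final value: 35^9 ≡ 43 (mod 74).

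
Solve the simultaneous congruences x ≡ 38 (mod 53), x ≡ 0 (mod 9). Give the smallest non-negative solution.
The moduli 53, 9 are pairwise coprime, so by the CRT there is a unique solution mod 53·9 = 477.
Solve by successive substitution. Start with x ≡ 38 (mod 53).
  Combine with x ≡ 0 (mod 9): write x = 38 + 53·t and require 38 + 53·t ≡ 0 (mod 9), i.e. 53·t ≡ 0 − 38 ≡ 7 (mod 9). Since 53^(−1) ≡ 8 (mod 9) (53 ≡ 8 (mod 9)), t ≡ 8·7 ≡ 2 (mod 9). So x ≡ 38 + 53·2 = 144 (mod 477).
Unique solution in [0, 477): x = 144.

Final answer: x ≡ 144 (mod 477); the representative in [0, 477) is 144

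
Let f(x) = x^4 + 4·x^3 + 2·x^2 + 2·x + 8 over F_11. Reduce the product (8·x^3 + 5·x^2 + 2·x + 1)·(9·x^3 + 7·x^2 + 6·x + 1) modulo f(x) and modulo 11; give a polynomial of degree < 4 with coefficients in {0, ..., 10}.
a · b ≡ x^3 + 7·x^2 + 6·x + 4 (mod f(x))

Multiply as integer polynomials: a · b = 72·x^6 + 101·x^5 + 101·x^4 + 61·x^3 + 24·x^2 + 8·x + 1. Reducing coefficients mod 11: a · b ≡ 6·x^6 + 2·x^5 + 2·x^4 + 6·x^3 + 2·x^2 + 8·x + 1. Now divide by f(x) = x^4 + 4·x^3 + 2·x^2 + 2·x + 8 in F_11[x], eliminating the leading term at each step:
  leading term 6·x^6: subtract (6·x^2)·f(x) = 6·x^6 + 2·x^5 + x^4 + x^3 + 4·x^2, leaving x^4 + 5·x^3 + 9·x^2 + 8·x + 1 (coefficients mod 11)
  leading term x^4: subtract (1)·f(x) = x^4 + 4·x^3 + 2·x^2 + 2·x + 8, leaving x^3 + 7·x^2 + 6·x + 4 (coefficients mod 11)
The degree is now < 4, so this is the remainder. Hence a · b ≡ x^3 + 7·x^2 + 6·x + 4 in F_11[x]/(f).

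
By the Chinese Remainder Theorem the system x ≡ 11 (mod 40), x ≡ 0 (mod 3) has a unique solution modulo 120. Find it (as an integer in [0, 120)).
The moduli 40, 3 are pairwise coprime, so by the CRT there is a unique solution mod 40·3 = 120.
Solve by successive substitution. Start with x ≡ 11 (mod 40).
  Combine with x ≡ 0 (mod 3): write x = 11 + 40·t and require 11 + 40·t ≡ 0 (mod 3), i.e. 40·t ≡ 0 − 11 ≡ 1 (mod 3). Since 40^(−1) ≡ 1 (mod 3) (40 ≡ 1 (mod 3)), t ≡ 1·1 ≡ 1 (mod 3). So x ≡ 11 + 40·1 = 51 (mod 120).
Unique solution in [0, 120): x = 51.

Final answer: x ≡ 51 (mod 120); the representative in [0, 120) is 51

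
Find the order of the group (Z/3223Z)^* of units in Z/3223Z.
(Z/3223Z)^* consists of the classes a with gcd(a, 3223) = 1, so its order is φ(3223). φ is multiplicative, with φ(p^e) = p^e − p^(e−1). Factorise 3223 = 11 · 293. Then
  φ(3223) = (11 − 1) · (293 − 1) = 10 · 292 = 2920.
Thus |(Z/3223Z)^*| = 2920.

Final answer: |(Z/3223Z)^*| = 2920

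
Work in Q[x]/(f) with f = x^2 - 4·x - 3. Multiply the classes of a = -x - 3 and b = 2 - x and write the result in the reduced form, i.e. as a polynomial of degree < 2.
a · b ≡ 5·x - 3 (mod f(x))

First multiply in Q[x] without reducing: a · b = x^2 + x - 6. Now divide by f(x) = x^2 - 4·x - 3, eliminating the leading term at each step:
  leading term x^2: subtract (1)·f(x) = x^2 - 4·x - 3, leaving 5·x - 3
The degree is now < 2, so this is the remainder. Hence a · b ≡ 5·x - 3 in Q[x]/(f).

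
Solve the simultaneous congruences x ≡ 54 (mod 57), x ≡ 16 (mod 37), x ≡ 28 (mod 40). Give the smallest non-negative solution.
x ≡ 30948 (mod 84360); the representative in [0, 84360) is 30948

The moduli 57, 37, 40 are pairwise coprime, so by the CRT there is a unique solution mod 57·37·40 = 84360.
Solve by successive substitution. Start with x ≡ 54 (mod 57).
  Combine with x ≡ 16 (mod 37): write x = 54 + 57·t and require 54 + 57·t ≡ 16 (mod 37), i.e. 57·t ≡ 16 − 54 ≡ 36 (mod 37). Since 57^(−1) ≡ 13 (mod 37) (57 ≡ 20 (mod 37)), t ≡ 13·36 ≡ 24 (mod 37). So x ≡ 54 + 57·24 = 1422 (mod 2109).
  Combine with x ≡ 28 (mod 40): write x = 1422 + 2109·t and require 1422 + 2109·t ≡ 28 (mod 40), i.e. 2109·t ≡ 28 − 1422 ≡ 6 (mod 40). Since 2109^(−1) ≡ 29 (mod 40) (2109 ≡ 29 (mod 40)), t ≡ 29·6 ≡ 14 (mod 40). So x ≡ 1422 + 2109·14 = 30948 (mod 84360).
Unique solution in [0, 84360): x = 30948.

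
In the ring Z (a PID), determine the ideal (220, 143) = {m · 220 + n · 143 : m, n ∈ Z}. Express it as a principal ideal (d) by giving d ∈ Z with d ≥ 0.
In the PID Z, (a, b) is generated by gcd(a, b). Compute gcd(220, 143) with the extended Euclidean algorithm, tracking rows (r, s, t) with s·220 + t·143 = r:
  row A: (220, 1, 0)   [1·220 + 0·143 = 220]
  row B: (143, 0, 1)   [0·220 + 1·143 = 143]
  220 = 1·143 + 77   → row C = row A − 1·row B = (77, 1, −1)   [check: 1·220 − 1·143 = 77]
  143 = 1·77 + 66   → row D = row B − 1·row C = (66, −1, 2)   [check: −1·220 + 2·143 = 66]
  77 = 1·66 + 11   → row E = row C − 1·row D = (11, 2, −3)   [check: 2·220 − 3·143 = 11]
  66 = 6·11 + 0   → remainder 0, stop. gcd = 11 (last nonzero row E).
So gcd(220, 143) = 11, with Bézout identity 2·220 − 3·143 = 11. Containment (⊇): the Bézout identity exhibits 11 as an element of (220, 143), giving (11) ⊆ (220, 143). Containment (⊆): since 11 | 220 and 11 | 143 (220 = 11·20, 143 = 11·13), every Z-linear combination of 220 and 143 is divisible by 11, so (220, 143) ⊆ (11). Therefore (220, 143) = (11), d = 11.

Final answer: (220, 143) = (11); d = 11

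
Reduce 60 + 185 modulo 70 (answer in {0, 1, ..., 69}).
Reduce the summands first: 185 ≡ 45 (mod 70), so 60 + 185 ≡ 60 + 45 (mod 70). 60 + 45 = 105; 105 = 1·70 + 35, so (60 + 185) mod 70 = 35.

Final answer: 35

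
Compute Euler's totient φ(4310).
φ(4310) = 1720

φ is multiplicative, with φ(p^e) = p^e − p^(e−1). Factorise 4310 = 2 · 5 · 431. Then
  φ(4310) = (2 − 1) · (5 − 1) · (431 − 1) = 1 · 4 · 430 = 1720.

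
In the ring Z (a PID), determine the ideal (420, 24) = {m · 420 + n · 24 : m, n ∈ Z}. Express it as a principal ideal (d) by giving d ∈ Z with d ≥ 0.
(420, 24) = (12); d = 12

In the PID Z, (a, b) is generated by gcd(a, b). Compute gcd(420, 24) with the extended Euclidean algorithm, tracking rows (r, s, t) with s·420 + t·24 = r:
  row A: (420, 1, 0)   [1·420 + 0·24 = 420]
  row B: (24, 0, 1)   [0·420 + 1·24 = 24]
  420 = 17·24 + 12   → row C = row A − 17·row B = (12, 1, −17)   [check: 1·420 − 17·24 = 12]
  24 = 2·12 + 0   → remainder 0, stop. gcd = 12 (last nonzero row C).
So gcd(420, 24) = 12, with Bézout identity 1·420 − 17·24 = 12. Containment (⊇): the Bézout identity exhibits 12 as an element of (420, 24), giving (12) ⊆ (420, 24). Containment (⊆): since 12 | 420 and 12 | 24 (420 = 12·35, 24 = 12·2), every Z-linear combination of 420 and 24 is divisible by 12, so (420, 24) ⊆ (12). Therefore (420, 24) = (12), d = 12.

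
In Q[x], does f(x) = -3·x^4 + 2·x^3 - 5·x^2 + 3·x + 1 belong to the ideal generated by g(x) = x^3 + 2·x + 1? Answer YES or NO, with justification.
In Q[x] the ideal (g) consists of all multiples of g, so f ∈ (g) iff g | f, i.e. iff the remainder of f on division by g is 0. Divide f by g (g is monic, so eliminate the leading term of the running remainder at each step):
  leading term -3·x^4: subtract (-3·x)·g(x) = -3·x^4 - 6·x^2 - 3·x, leaving 2·x^3 + x^2 + 6·x + 1
  leading term 2·x^3: subtract (2)·g(x) = 2·x^3 + 4·x + 2, leaving x^2 + 2·x - 1
The remainder r(x) = x^2 + 2·x - 1 ≠ 0 (and deg r < deg g), so g ∤ f, i.e. f ∉ (g).

Final answer: NO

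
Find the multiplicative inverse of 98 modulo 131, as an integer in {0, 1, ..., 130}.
98^(−1) ≡ 127 (mod 131)

Apply the extended Euclidean algorithm to (131, 98), tracking rows (r, s, t) with s·131 + t·98 = r. Each division r_prev = q·r_cur + r_new produces the new row as (previous row) − q·(current row):
  row A: (131, 1, 0)   [1·131 + 0·98 = 131]
  row B: (98, 0, 1)   [0·131 + 1·98 = 98]
  131 = 1·98 + 33   → row C = row A − 1·row B = (33, 1, −1)   [check: 1·131 − 1·98 = 33]
  98 = 2·33 + 32   → row D = row B − 2·row C = (32, −2, 3)   [check: −2·131 + 3·98 = 32]
  33 = 1·32 + 1   → row E = row C − 1·row D = (1, 3, −4)   [check: 3·131 − 4·98 = 1]
  32 = 32·1 + 0   → remainder 0, stop. gcd = 1 (last nonzero row E).
The gcd is 1, so 98 is invertible mod 131. The last nonzero row gives 3·131 − 4·98 = 1, so t = −4. So 98^(−1) ≡ −4 ≡ 127 (mod 131). Verify: 98 · 127 = 12446 ≡ 1 (mod 131). ✓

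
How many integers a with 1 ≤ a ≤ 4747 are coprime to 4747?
The number of a ∈ {1, ..., 4747} with gcd(a, 4747) = 1 is by definition Euler's totient φ(4747). φ is multiplicative, with φ(p^e) = p^e − p^(e−1). Factorise 4747 = 47 · 101. Then
  φ(4747) = (47 − 1) · (101 − 1) = 46 · 100 = 4600.
So there are 4600 such integers.

Final answer: 4600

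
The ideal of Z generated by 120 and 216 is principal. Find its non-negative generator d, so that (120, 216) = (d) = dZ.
(120, 216) = (24); d = 24

In the PID Z, (a, b) is generated by gcd(a, b). Compute gcd(216, 120) with the extended Euclidean algorithm, tracking rows (r, s, t) with s·216 + t·120 = r:
  row A: (216, 1, 0)   [1·216 + 0·120 = 216]
  row B: (120, 0, 1)   [0·216 + 1·120 = 120]
  216 = 1·120 + 96   → row C = row A − 1·row B = (96, 1, −1)   [check: 1·216 − 1·120 = 96]
  120 = 1·96 + 24   → row D = row B − 1·row C = (24, −1, 2)   [check: −1·216 + 2·120 = 24]
  96 = 4·24 + 0   → remainder 0, stop. gcd = 24 (last nonzero row D).
So gcd(120, 216) = 24, with Bézout identity −1·216 + 2·120 = 24. Containment (⊇): the Bézout identity exhibits 24 as an element of (120, 216), giving (24) ⊆ (120, 216). Containment (⊆): since 24 | 120 and 24 | 216 (120 = 24·5, 216 = 24·9), every Z-linear combination of 120 and 216 is divisible by 24, so (120, 216) ⊆ (24). Therefore (120, 216) = (24), d = 24.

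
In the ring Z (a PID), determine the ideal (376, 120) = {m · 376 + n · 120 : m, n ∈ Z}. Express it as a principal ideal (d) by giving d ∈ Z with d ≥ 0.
(376, 120) = (8); d = 8

In the PID Z, (a, b) is generated by gcd(a, b). Compute gcd(376, 120) with the extended Euclidean algorithm, tracking rows (r, s, t) with s·376 + t·120 = r:
  row A: (376, 1, 0)   [1·376 + 0·120 = 376]
  row B: (120, 0, 1)   [0·376 + 1·120 = 120]
  376 = 3·120 + 16   → row C = row A − 3·row B = (16, 1, −3)   [check: 1·376 − 3·120 = 16]
  120 = 7·16 + 8   → row D = row B − 7·row C = (8, −7, 22)   [check: −7·376 + 22·120 = 8]
  16 = 2·8 + 0   → remainder 0, stop. gcd = 8 (last nonzero row D).
So gcd(376, 120) = 8, with Bézout identity −7·376 + 22·120 = 8. Containment (⊇): the Bézout identity exhibits 8 as an element of (376, 120), giving (8) ⊆ (376, 120). Containment (⊆): since 8 | 376 and 8 | 120 (376 = 8·47, 120 = 8·15), every Z-linear combination of 376 and 120 is divisible by 8, so (376, 120) ⊆ (8). Therefore (376, 120) = (8), d = 8.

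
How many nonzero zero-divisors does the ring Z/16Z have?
Z/16Z has 7 nonzero zero-divisors

In Z/16Z each nonzero element is either a unit (gcd with 16 is 1) or a zero-divisor (gcd > 1). The number of units is φ(16): factorise 16 = 2^4, so φ(16) = (2^4 − 2^3) = 8 = 8. The nonzero elements number 16 − 1 = 15. Hence the nonzero zero-divisors number 15 − 8 = 7.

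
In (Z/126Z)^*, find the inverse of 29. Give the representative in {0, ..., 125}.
Apply the extended Euclidean algorithm to (126, 29), tracking rows (r, s, t) with s·126 + t·29 = r. Each division r_prev = q·r_cur + r_new produces the new row as (previous row) − q·(current row):
  row A: (126, 1, 0)   [1·126 + 0·29 = 126]
  row B: (29, 0, 1)   [0·126 + 1·29 = 29]
  126 = 4·29 + 10   → row C = row A − 4·row B = (10, 1, −4)   [check: 1·126 − 4·29 = 10]
  29 = 2·10 + 9   → row D = row B − 2·row C = (9, −2, 9)   [check: −2·126 + 9·29 = 9]
  10 = 1·9 + 1   → row E = row C − 1·row D = (1, 3, −13)   [check: 3·126 − 13·29 = 1]
  9 = 9·1 + 0   → remainder 0, stop. gcd = 1 (last nonzero row E).
The gcd is 1, so 29 is invertible mod 126. The last nonzero row gives 3·126 − 13·29 = 1, so t = −13. So 29^(−1) ≡ −13 ≡ 113 (mod 126). Verify: 29 · 113 = 3277 ≡ 1 (mod 126). ✓

Final answer: 29^(−1) ≡ 113 (mod 126)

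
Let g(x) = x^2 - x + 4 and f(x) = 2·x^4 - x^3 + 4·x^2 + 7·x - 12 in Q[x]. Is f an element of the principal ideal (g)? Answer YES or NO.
YES

In Q[x] the ideal (g) consists of all multiples of g, so f ∈ (g) iff g | f, i.e. iff the remainder of f on division by g is 0. Divide f by g (g is monic, so eliminate the leading term of the running remainder at each step):
  leading term 2·x^4: subtract (2·x^2)·g(x) = 2·x^4 - 2·x^3 + 8·x^2, leaving x^3 - 4·x^2 + 7·x - 12
  leading term x^3: subtract (x)·g(x) = x^3 - x^2 + 4·x, leaving -3·x^2 + 3·x - 12
  leading term -3·x^2: subtract (-3)·g(x) = -3·x^2 + 3·x - 12, leaving 0
The remainder is 0, so f(x) = g(x) · h(x) with h(x) = 2·x^2 + x - 3. Hence g | f, i.e. f ∈ (g).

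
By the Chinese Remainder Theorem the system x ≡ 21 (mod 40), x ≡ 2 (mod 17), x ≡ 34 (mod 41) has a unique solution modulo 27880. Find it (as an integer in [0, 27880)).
The moduli 40, 17, 41 are pairwise coprime, so by the CRT there is a unique solution mod 40·17·41 = 27880.
Solve by successive substitution. Start with x ≡ 21 (mod 40).
  Combine with x ≡ 2 (mod 17): write x = 21 + 40·t and require 21 + 40·t ≡ 2 (mod 17), i.e. 40·t ≡ 2 − 21 ≡ 15 (mod 17). Since 40^(−1) ≡ 3 (mod 17) (40 ≡ 6 (mod 17)), t ≡ 3·15 ≡ 11 (mod 17). So x ≡ 21 + 40·11 = 461 (mod 680).
  Combine with x ≡ 34 (mod 41): write x = 461 + 680·t and require 461 + 680·t ≡ 34 (mod 41), i.e. 680·t ≡ 34 − 461 ≡ 24 (mod 41). Since 680^(−1) ≡ 12 (mod 41) (680 ≡ 24 (mod 41)), t ≡ 12·24 ≡ 1 (mod 41). So x ≡ 461 + 680·1 = 1141 (mod 27880).
Unique solution in [0, 27880): x = 1141.

Final answer: x ≡ 1141 (mod 27880); the representative in [0, 27880) is 1141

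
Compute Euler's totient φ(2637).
φ(2637) = 1752

φ is multiplicative, with φ(p^e) = p^e − p^(e−1). Factorise 2637 = 3^2 · 293. Then
  φ(2637) = (3^2 − 3^1) · (293 − 1) = 6 · 292 = 1752.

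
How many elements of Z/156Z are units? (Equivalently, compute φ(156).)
Z/156Z has φ(156) = 48 units

An element a ∈ Z/156Z is a unit iff gcd(a, 156) = 1, so the number of units is φ(156). φ is multiplicative, with φ(p^e) = p^e − p^(e−1). Factorise 156 = 2^2 · 3 · 13. Then
  φ(156) = (2^2 − 2^1) · (3 − 1) · (13 − 1) = 2 · 2 · 12 = 48.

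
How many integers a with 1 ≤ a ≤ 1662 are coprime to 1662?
552

The number of a ∈ {1, ..., 1662} with gcd(a, 1662) = 1 is by definition Euler's totient φ(1662). φ is multiplicative, with φ(p^e) = p^e − p^(e−1). Factorise 1662 = 2 · 3 · 277. Then
  φ(1662) = (2 − 1) · (3 − 1) · (277 − 1) = 1 · 2 · 276 = 552.
So there are 552 such integers.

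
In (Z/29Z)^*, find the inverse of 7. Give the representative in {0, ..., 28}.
Apply the extended Euclidean algorithm to (29, 7), tracking rows (r, s, t) with s·29 + t·7 = r. Each division r_prev = q·r_cur + r_new produces the new row as (previous row) − q·(current row):
  row A: (29, 1, 0)   [1·29 + 0·7 = 29]
  row B: (7, 0, 1)   [0·29 + 1·7 = 7]
  29 = 4·7 + 1   → row C = row A − 4·row B = (1, 1, −4)   [check: 1·29 − 4·7 = 1]
  7 = 7·1 + 0   → remainder 0, stop. gcd = 1 (last nonzero row C).
The gcd is 1, so 7 is invertible mod 29. The last nonzero row gives 1·29 − 4·7 = 1, so t = −4. So 7^(−1) ≡ −4 ≡ 25 (mod 29). Verify: 7 · 25 = 175 ≡ 1 (mod 29). ✓

Final answer: 7^(−1) ≡ 25 (mod 29)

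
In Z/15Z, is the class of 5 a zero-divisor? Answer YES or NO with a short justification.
YES

gcd(5, 15) = 5 > 1, so 5 is not a unit in Z/15Z. In Z/nZ every nonzero non-unit is a zero-divisor: explicitly, take b = 15/gcd = 3 ≠ 0 (mod 15); then 5·3 = 15 = 1·15, i.e. 5·3 ≡ 0 (mod 15). So 5 is a zero-divisor.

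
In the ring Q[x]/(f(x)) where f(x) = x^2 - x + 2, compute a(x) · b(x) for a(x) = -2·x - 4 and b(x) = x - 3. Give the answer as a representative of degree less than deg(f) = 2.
a · b ≡ 16 (mod f(x))

First multiply in Q[x] without reducing: a · b = -2·x^2 + 2·x + 12. Now divide by f(x) = x^2 - x + 2, eliminating the leading term at each step:
  leading term -2·x^2: subtract (-2)·f(x) = -2·x^2 + 2·x - 4, leaving 16
The degree is now < 2, so this is the remainder. Hence a · b ≡ 16 in Q[x]/(f).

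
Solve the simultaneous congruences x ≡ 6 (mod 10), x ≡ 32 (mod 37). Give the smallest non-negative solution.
x ≡ 106 (mod 370); the representative in [0, 370) is 106

The moduli 10, 37 are pairwise coprime, so by the CRT there is a unique solution mod 10·37 = 370.
Solve by successive substitution. Start with x ≡ 6 (mod 10).
  Combine with x ≡ 32 (mod 37): write x = 6 + 10·t and require 6 + 10·t ≡ 32 (mod 37), i.e. 10·t ≡ 32 − 6 ≡ 26 (mod 37). Since 10^(−1) ≡ 26 (mod 37), t ≡ 26·26 ≡ 10 (mod 37). So x ≡ 6 + 10·10 = 106 (mod 370).
Unique solution in [0, 370): x = 106.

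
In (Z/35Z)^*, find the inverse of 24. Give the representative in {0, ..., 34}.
Apply the extended Euclidean algorithm to (35, 24), tracking rows (r, s, t) with s·35 + t·24 = r. Each division r_prev = q·r_cur + r_new produces the new row as (previous row) − q·(current row):
  row A: (35, 1, 0)   [1·35 + 0·24 = 35]
  row B: (24, 0, 1)   [0·35 + 1·24 = 24]
  35 = 1·24 + 11   → row C = row A − 1·row B = (11, 1, −1)   [check: 1·35 − 1·24 = 11]
  24 = 2·11 + 2   → row D = row B − 2·row C = (2, −2, 3)   [check: −2·35 + 3·24 = 2]
  11 = 5·2 + 1   → row E = row C − 5·row D = (1, 11, −16)   [check: 11·35 − 16·24 = 1]
  2 = 2·1 + 0   → remainder 0, stop. gcd = 1 (last nonzero row E).
The gcd is 1, so 24 is invertible mod 35. The last nonzero row gives 11·35 − 16·24 = 1, so t = −16. So 24^(−1) ≡ −16 ≡ 19 (mod 35). Verify: 24 · 19 = 456 ≡ 1 (mod 35). ✓

Final answer: 24^(−1) ≡ 19 (mod 35)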